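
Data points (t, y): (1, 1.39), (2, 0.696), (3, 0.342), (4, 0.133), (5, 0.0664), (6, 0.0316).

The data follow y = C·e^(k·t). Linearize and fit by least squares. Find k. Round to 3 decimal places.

k = -0.769

Taking logs, ln y = k·t + ln C, so regress ln y on t.
Sums: Σt = 21.0000, Σ(t)² = 91.0000, Σln y = -9.2901, Σt·ln y = -45.9718.
Normal system: [[91.0000, 21.0000]; [21.0000, 6]]·[k, ln C]ᵀ = [-45.9718, -9.2901]ᵀ.
Δ = 91.0000·6 − (21.0000)² = 105.0000; k = (-45.9718·6 − 21.0000·-9.2901)/105.0000 = -0.76894, ln C = (91.0000·-9.2901 − 21.0000·-45.9718)/105.0000 = 1.14294.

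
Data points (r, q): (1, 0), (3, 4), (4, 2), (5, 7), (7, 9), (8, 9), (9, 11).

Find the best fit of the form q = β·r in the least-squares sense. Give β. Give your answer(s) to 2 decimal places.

The normal system MᵀM·[β]ᵀ = Mᵀq is [[245]]·[β]ᵀ = [289]ᵀ.
β = 289/245 = 1.17959.

β = 1.18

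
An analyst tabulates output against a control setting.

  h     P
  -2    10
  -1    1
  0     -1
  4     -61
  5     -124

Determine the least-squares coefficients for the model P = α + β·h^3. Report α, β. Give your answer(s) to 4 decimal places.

The normal system AᵀA·[α, β]ᵀ = AᵀP is [[5, 180]; [180, 19786]]·[α, β]ᵀ = [-175, -19485]ᵀ.
Eliminating β: 19786·(row 1) − 180·(row 2) gives 66530·α = 19786·(-175) − 180·(-19485) = 44750, so α = 4475/6653.
Then β = ((-19485) − 180·(4475/6653))/19786 = -13185/13306.

α = 0.6726, β = -0.9909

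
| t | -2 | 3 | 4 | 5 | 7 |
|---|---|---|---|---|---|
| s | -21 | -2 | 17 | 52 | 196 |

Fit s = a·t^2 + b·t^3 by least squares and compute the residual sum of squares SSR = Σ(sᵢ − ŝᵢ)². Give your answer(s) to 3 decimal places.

From the data, Σt^2·t^2 = 3379, Σt^2·t^3 = 21167, Σt^3·t^3 = 138163.
And Σt^2·s = 11074, Σt^3·s = 74930.
Eliminating b: 138163·(row 1) − 21167·(row 2) gives 18810888·a = 138163·11074 − 21167·74930 = -56026248, so a = -2334427/783787.
Then b = (74930 − 21167·(-2334427/783787))/138163 = 782713/783787.
Residuals: -860115/783787, -1690982/783787, 581579/783787, 1278474/783787, -461384/783787; SSR = 7380606/783787.

SSR = 9.417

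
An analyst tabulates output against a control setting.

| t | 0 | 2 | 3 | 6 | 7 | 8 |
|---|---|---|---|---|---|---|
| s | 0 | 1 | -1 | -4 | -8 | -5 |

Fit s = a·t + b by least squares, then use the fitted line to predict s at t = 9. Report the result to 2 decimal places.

The normal system MᵀM·[a, b]ᵀ = Mᵀs is [[162, 26]; [26, 6]]·[a, b]ᵀ = [-121, -17]ᵀ.
Δ = 162·6 − 26² = 296.
a = ((-121)·6 − 26·(-17))/296 = -71/74; b = (162·(-17) − 26·(-121))/296 = 49/37.
At t = 9: ŝ = (-71/74)·(9) + (49/37)·(1) = -541/74.

ŝ = -7.31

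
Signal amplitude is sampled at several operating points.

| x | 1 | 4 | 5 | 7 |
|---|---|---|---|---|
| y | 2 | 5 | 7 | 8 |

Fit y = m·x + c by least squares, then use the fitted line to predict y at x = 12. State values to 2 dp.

MᵀM·[m, c]ᵀ = Mᵀy reads: 91·m + 17·c = 113;  17·m + 4·c = 22.
(Σx·x = 91, Σx = 17, Σ1 = 4, Σx·y = 113, Σy = 22.)
Δ = 91·4 − 17² = 75.
m = (113·4 − 17·22)/75 = 26/25; c = (91·22 − 17·113)/75 = 27/25.
At x = 12: ŷ = (26/25)·(12) + (27/25)·(1) = 339/25.

ŷ = 13.56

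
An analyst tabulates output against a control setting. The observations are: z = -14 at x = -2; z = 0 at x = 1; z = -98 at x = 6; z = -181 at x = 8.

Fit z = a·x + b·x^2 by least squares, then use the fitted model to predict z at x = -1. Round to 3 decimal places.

ẑ = -4.568

With design matrix M, MᵀM = [[105, 721]; [721, 5409]] and Mᵀz = [-2008, -15168]ᵀ.
Eliminating b: 5409·(row 1) − 721·(row 2) gives 48104·a = 5409·(-2008) − 721·(-15168) = 74856, so a = 9357/6013.
Then b = ((-15168) − 721·(9357/6013))/5409 = -2587/859.
At x = -1: ẑ = (9357/6013)·(-1) + (-2587/859)·(1) = -27466/6013.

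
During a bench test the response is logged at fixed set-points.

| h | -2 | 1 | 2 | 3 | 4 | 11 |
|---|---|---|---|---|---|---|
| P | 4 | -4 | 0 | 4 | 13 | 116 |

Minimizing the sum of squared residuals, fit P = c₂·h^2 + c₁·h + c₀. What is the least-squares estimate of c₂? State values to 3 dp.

Entries of XᵀX: Σh^2·h^2 = 15011, Σh^2·h = 1423, Σh^2 = 155, Σh·h = 155, Σh = 19, Σ1 = 6.
And Σh^2·P = 14292, Σh·P = 1328, ΣP = 133.
So XᵀX·[c₂, c₁, c₀]ᵀ = XᵀP: [[15011, 1423, 155]; [1423, 155, 19]; [155, 19, 6]]·[c₂, c₁, c₀]ᵀ = [14292, 1328, 133]ᵀ.
Inverting the 3×3 Gram matrix, [c₂, c₁, c₀]ᵀ = [27631/26232, -20759/26232, -5549/2186]ᵀ.

c₂ = 1.053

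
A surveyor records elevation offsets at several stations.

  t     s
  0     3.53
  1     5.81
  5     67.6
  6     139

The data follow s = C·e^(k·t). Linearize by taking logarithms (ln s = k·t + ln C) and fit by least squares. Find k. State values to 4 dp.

k = 0.6126

With ln sᵢ as the transformed response and tᵢ as the regressor:
XᵀX = [[62.0000, 12.0000]; [12.0000, 4]], rhs = [52.4345, 12.1690]ᵀ  (here Σt = 12.0000, Σ(t)² = 62.0000, Σln s = 12.1690, Σt·ln s = 52.4345).
Solving (det = 104.0000): k = 0.61260, ln C = 1.20444.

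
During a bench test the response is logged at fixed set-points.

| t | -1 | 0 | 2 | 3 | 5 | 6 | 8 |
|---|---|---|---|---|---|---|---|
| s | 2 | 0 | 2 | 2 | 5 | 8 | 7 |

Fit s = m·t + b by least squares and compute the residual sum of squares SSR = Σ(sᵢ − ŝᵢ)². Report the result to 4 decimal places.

SSR = 11.4977

MᵀM·[m, b]ᵀ = Mᵀs reads: 139·m + 23·b = 137;  23·m + 7·b = 26.
Eliminating b: 7·(row 1) − 23·(row 2) gives 444·m = 7·137 − 23·26 = 361, so m = 361/444.
Then b = (26 − 23·(361/444))/7 = 463/444.
Residuals: 131/74, -463/444, -99/148, -329/222, -4/37, 923/444, -81/148; SSR = 5105/444.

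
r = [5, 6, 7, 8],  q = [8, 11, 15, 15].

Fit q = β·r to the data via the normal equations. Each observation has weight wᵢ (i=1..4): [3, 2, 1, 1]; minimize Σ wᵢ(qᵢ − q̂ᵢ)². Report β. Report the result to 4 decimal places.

β = 1.8346

The normal system AᵀWA·[β]ᵀ = AᵀWq is [[260]]·[β]ᵀ = [477]ᵀ.
β = 477/260 = 1.83462.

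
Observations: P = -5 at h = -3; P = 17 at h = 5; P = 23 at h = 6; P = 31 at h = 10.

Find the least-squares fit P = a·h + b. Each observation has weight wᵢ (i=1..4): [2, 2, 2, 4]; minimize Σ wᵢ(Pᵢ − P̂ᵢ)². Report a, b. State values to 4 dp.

Setting ∂/∂a … = 0 gives: 540·a + 56·b = 1716;  56·a + 10·b = 194.
Determinant 540·10 − 56² = 2264.
a = (1716·10 − 56·194)/2264 = 787/283; b = (540·194 − 56·1716)/2264 = 1083/283.

a = 2.7809, b = 3.8269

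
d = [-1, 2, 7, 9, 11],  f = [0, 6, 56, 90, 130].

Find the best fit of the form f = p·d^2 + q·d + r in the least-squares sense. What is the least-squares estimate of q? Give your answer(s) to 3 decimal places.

Entries of XᵀX: Σd^2·d^2 = 23620, Σd^2·d = 2410, Σd^2 = 256, Σd·d = 256, Σd = 28, Σ1 = 5.
For Xᵀf: Σd^2·f = 25788, Σd·f = 2644, Σf = 282.
Solving the 3×3 system (Gaussian elimination) gives p = 107762/111891, q = 140350/111891, r = 2426/37297.

q = 1.254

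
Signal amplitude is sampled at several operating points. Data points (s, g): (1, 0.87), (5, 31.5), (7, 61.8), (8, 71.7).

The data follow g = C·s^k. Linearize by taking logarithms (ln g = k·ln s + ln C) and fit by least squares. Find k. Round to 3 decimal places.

k = 2.160

With ln gᵢ as the transformed response and ln sᵢ as the regressor:
Sums: Σln s = 5.6348, Σ(ln s)² = 10.7009, Σln g = 11.7071, Σln s·ln g = 22.4617.
Normal system: [[10.7009, 5.6348]; [5.6348, 4]]·[k, ln C]ᵀ = [22.4617, 11.7071]ᵀ.
Δ = 10.7009·4 − (5.6348)² = 11.0529; k = (22.4617·4 − 5.6348·11.7071)/11.0529 = 2.16048, ln C = (10.7009·11.7071 − 5.6348·22.4617)/11.0529 = -0.11669.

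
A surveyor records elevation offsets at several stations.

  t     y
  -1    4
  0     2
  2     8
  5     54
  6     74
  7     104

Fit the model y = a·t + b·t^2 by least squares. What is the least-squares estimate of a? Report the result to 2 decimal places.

Entries of MᵀM: Σt·t = 115, Σt·t^2 = 691, Σt^2·t^2 = 4339.
For Mᵀy: Σt·y = 1454, Σt^2·y = 9146.
MᵀM·[a, b]ᵀ = Mᵀy becomes [[115, 691]; [691, 4339]]·[a, b]ᵀ = [1454, 9146]ᵀ.
Eliminating b: 4339·(row 1) − 691·(row 2) gives 21504·a = 4339·1454 − 691·9146 = -10980, so a = -915/1792.
Then b = (9146 − 691·(-915/1792))/4339 = 3923/1792.

a = -0.51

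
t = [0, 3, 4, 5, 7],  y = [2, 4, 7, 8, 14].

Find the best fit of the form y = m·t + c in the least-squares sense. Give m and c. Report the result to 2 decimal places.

m = 1.68, c = 0.62

Setting ∂/∂m … = 0 gives: 99·m + 19·c = 178;  19·m + 5·c = 35.
Determinant 99·5 − 19² = 134.
m = (178·5 − 19·35)/134 = 225/134; c = (99·35 − 19·178)/134 = 83/134.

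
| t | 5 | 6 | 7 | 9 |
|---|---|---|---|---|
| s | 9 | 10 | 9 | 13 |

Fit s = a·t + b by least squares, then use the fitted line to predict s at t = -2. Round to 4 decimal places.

Setting ∂/∂a … = 0 gives: 191·a + 27·b = 285;  27·a + 4·b = 41.
Eliminating b: 4·(row 1) − 27·(row 2) gives 35·a = 4·285 − 27·41 = 33, so a = 33/35.
Then b = (41 − 27·(33/35))/4 = 136/35.
At t = -2: ŝ = (33/35)·(-2) + (136/35)·(1) = 2.

ŝ = 2.0000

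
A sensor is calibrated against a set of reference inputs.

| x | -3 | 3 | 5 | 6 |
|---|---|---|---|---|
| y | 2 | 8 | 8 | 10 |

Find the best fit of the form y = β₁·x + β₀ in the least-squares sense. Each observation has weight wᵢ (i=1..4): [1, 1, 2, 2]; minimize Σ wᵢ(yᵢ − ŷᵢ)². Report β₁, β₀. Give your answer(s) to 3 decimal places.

The normal equations are: 140·β₁ + 22·β₀ = 218;  22·β₁ + 6·β₀ = 46.
Eliminating β₀: 6·(row 1) − 22·(row 2) gives 356·β₁ = 6·218 − 22·46 = 296, so β₁ = 74/89.
Then β₀ = (46 − 22·(74/89))/6 = 411/89.

β₁ = 0.831, β₀ = 4.618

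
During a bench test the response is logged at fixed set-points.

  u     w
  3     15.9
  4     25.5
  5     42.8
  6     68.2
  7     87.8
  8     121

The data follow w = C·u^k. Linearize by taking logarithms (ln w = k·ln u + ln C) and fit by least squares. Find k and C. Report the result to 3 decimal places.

Let Y = ln w. Fitting Y = k·ln u + ln C by least squares:
Sums: Σln u = 9.9115, Σ(ln u)² = 17.0401, Σln w = 23.2548, Σln u·ln w = 39.8210.
Normal system: [[17.0401, 9.9115]; [9.9115, 6]]·[k, ln C]ᵀ = [39.8210, 23.2548]ᵀ.
Slope k = (n·Σln u·ln w − Σln u·Σln w)/(n·Σ(ln u)² − (Σln u)²) = (6·39.8210 − 9.9115·23.2548)/4.0036 = 2.10732; ln C = (Σln w − k·Σln u)/n = 0.39470, so C = exp(0.39470) = 1.48394.

k = 2.107, C = 1.484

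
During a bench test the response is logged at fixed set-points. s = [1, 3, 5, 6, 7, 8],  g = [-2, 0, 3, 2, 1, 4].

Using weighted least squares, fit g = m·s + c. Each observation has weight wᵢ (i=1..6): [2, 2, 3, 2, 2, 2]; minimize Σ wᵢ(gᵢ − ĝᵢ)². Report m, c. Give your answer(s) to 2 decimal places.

Entries of XᵀWX: Σwᵢ·s·s = 393, Σwᵢ·s = 65, Σwᵢ·1 = 13.
Moment sums: Σwᵢ·s·g = 143, Σwᵢ·g = 19.
XᵀWX·[m, c]ᵀ = XᵀWg becomes [[393, 65]; [65, 13]]·[m, c]ᵀ = [143, 19]ᵀ.
Eliminating c: 13·(row 1) − 65·(row 2) gives 884·m = 13·143 − 65·19 = 624, so m = 12/17.
Then c = (19 − 65·(12/17))/13 = -457/221.

m = 0.71, c = -2.07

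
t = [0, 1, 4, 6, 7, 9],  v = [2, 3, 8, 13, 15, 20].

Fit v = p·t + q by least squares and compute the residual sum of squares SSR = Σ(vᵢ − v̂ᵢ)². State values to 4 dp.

SSR = 2.8293

The normal system AᵀA·[p, q]ᵀ = Aᵀv is [[183, 27]; [27, 6]]·[p, q]ᵀ = [398, 61]ᵀ.
Δ = 183·6 − 27² = 369.
p = (398·6 − 27·61)/369 = 247/123; q = (183·61 − 27·398)/369 = 139/123.
Residuals: 107/123, -17/123, -143/123, -22/123, -23/123, 98/123; SSR = 116/41.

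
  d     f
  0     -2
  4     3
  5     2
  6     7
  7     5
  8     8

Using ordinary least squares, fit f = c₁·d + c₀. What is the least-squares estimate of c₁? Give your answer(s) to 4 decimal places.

From the data, Σd·d = 190, Σd = 30, Σ1 = 6.
And Σd·f = 163, Σf = 23.
AᵀA·[c₁, c₀]ᵀ = Aᵀf becomes [[190, 30]; [30, 6]]·[c₁, c₀]ᵀ = [163, 23]ᵀ.
Eliminating c₀: 6·(row 1) − 30·(row 2) gives 240·c₁ = 6·163 − 30·23 = 288, so c₁ = 6/5.
Then c₀ = (23 − 30·(6/5))/6 = -13/6.

c₁ = 1.2000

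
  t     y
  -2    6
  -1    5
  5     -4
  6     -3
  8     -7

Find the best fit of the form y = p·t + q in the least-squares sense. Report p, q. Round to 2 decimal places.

The normal system XᵀX·[p, q]ᵀ = Xᵀy is [[130, 16]; [16, 5]]·[p, q]ᵀ = [-111, -3]ᵀ.
Δ = 130·5 − 16² = 394.
p = ((-111)·5 − 16·(-3))/394 = -507/394; q = (130·(-3) − 16·(-111))/394 = 693/197.

p = -1.29, q = 3.52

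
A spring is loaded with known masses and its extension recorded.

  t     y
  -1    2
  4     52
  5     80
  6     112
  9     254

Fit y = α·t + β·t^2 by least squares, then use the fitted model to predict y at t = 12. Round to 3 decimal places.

ŷ = 448.605

MᵀM·[α, β]ᵀ = Mᵀy reads: 159·α + 1133·β = 3564;  1133·α + 8739·β = 27440.
(Σt·t = 159, Σt·t^2 = 1133, Σt^2·t^2 = 8739, Σt·y = 3564, Σt^2·y = 27440.)
Eliminating β: 8739·(row 1) − 1133·(row 2) gives 105812·α = 8739·3564 − 1133·27440 = 56276, so α = 14069/26453.
Then β = (27440 − 1133·(14069/26453))/8739 = 81237/26453.
At t = 12: ŷ = (14069/26453)·(12) + (81237/26453)·(144) = 11866956/26453.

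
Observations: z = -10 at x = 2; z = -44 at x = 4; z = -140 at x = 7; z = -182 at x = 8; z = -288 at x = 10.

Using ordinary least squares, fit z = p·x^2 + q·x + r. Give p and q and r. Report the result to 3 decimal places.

From the data, Σx^2·x^2 = 16769, Σx^2·x = 1927, Σx^2 = 233, Σx·x = 233, Σx = 31, Σ1 = 5.
Right-hand side: Σx^2·z = -48052, Σx·z = -5512, Σz = -664.
AᵀA·[p, q, r]ᵀ = Aᵀz becomes [[16769, 1927, 233]; [1927, 233, 31]; [233, 31, 5]]·[p, q, r]ᵀ = [-48052, -5512, -664]ᵀ.
Row-reducing yields p = -869/294, q = 221/294, r = 41/147.

p = -2.956, q = 0.752, r = 0.279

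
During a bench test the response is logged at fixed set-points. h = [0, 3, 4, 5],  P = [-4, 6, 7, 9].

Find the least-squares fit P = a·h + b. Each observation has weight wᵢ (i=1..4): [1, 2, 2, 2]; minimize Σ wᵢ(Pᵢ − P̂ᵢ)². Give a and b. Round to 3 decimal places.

Forming MᵀWM = [[100, 24]; [24, 7]] and MᵀWP = [182, 40]ᵀ gives MᵀWM·[a, b]ᵀ = MᵀWP.
Δ = 100·7 − 24² = 124.
a = (182·7 − 24·40)/124 = 157/62; b = (100·40 − 24·182)/124 = -92/31.

a = 2.532, b = -2.968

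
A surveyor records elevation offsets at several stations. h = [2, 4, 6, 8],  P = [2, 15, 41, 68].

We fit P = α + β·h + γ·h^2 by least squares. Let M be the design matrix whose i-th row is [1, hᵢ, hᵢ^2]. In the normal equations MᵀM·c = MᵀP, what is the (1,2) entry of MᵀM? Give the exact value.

Row 1 ↔ basis 1, column 2 ↔ basis h, so (MᵀM)_{1,2} = Σᵢ h = (1)·(2) + (1)·(4) + (1)·(6) + (1)·(8) = 20.

20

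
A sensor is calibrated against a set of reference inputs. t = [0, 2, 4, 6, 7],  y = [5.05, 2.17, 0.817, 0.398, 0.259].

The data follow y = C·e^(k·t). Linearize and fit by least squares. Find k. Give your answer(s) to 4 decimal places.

Taking logs, ln y = k·t + ln C, so regress ln y on t.
Σt = 19.0000, Σ(t)² = 105.0000, Σln y = -0.0802, Σt·ln y = -14.2433.
Equations: 105.0000·k + 19.0000·ln C = -14.2433;  19.0000·k + 5·ln C = -0.0802.
Slope k = (n·Σt·ln y − Σt·Σln y)/(n·Σ(t)² − (Σt)²) = (5·-14.2433 − 19.0000·-0.0802)/164.0000 = -0.42495; ln C = (Σln y − k·Σt)/n = 1.59877.

k = -0.4250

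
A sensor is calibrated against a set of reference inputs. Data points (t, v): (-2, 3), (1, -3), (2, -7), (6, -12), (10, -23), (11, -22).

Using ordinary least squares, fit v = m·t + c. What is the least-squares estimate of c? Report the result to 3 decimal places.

Sums needed: Σt·t = 266, Σt = 28, Σ1 = 6.
Moment sums: Σt·v = -567, Σv = -64.
Normal equations: [[266, 28]; [28, 6]]·[m, c]ᵀ = [-567, -64]ᵀ.
det = 266·6 − 28² = 812.
m = ((-567)·6 − 28·(-64))/812 = -115/58; c = (266·(-64) − 28·(-567))/812 = -41/29.

c = -1.414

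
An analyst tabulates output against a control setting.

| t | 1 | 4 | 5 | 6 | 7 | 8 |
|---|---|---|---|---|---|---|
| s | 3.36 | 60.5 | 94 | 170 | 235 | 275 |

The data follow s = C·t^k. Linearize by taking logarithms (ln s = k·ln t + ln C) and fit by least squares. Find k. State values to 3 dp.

With ln sᵢ as the transformed response and ln tᵢ as the regressor:
Sums: Σln t = 8.8128, Σ(ln t)² = 15.8331, Σln s = 26.0700, Σln t·ln s = 44.5053.
Normal system: [[15.8331, 8.8128]; [8.8128, 6]]·[k, ln C]ᵀ = [44.5053, 26.0700]ᵀ.
Solving (det = 17.3327): k = 2.15091, ln C = 1.18574.

k = 2.151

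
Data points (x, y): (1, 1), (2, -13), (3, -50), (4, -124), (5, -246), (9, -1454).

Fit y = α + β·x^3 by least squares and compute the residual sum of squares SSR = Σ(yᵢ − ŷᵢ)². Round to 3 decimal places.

Compute the Gram sums: Σ1 = 6, Σx^3 = 954, Σx^3·x^3 = 551956.
Moment sums: Σy = -1886, Σx^3·y = -1100105.
So AᵀA·[α, β]ᵀ = Aᵀy: [[6, 954]; [954, 551956]]·[α, β]ᵀ = [-1886, -1100105]ᵀ.
det = 6·551956 − 954² = 2401620.
α = ((-1886)·551956 − 954·(-1100105))/2401620 = 4255577/1200810; β = (6·(-1100105) − 954·(-1886))/2401620 = -800231/400270.
Residuals: -327037/600405, -660563/1200810, 261317/600405, 97667/240162, 215894/600405, -12812/120081; SSR = 1314637/1200810.

SSR = 1.095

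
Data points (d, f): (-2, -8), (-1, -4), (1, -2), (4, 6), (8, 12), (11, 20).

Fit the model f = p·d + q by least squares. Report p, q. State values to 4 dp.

Normal-equation sums: Σd·d = 207, Σd = 21, Σ1 = 6.
For Mᵀf: Σd·f = 358, Σf = 24.
det = 207·6 − 21² = 801.
p = (358·6 − 21·24)/801 = 548/267; q = (207·24 − 21·358)/801 = -850/267.

p = 2.0524, q = -3.1835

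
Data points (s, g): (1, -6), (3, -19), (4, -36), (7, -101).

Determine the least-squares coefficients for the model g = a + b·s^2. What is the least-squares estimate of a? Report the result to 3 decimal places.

Forming AᵀA = [[4, 75]; [75, 2739]] and Aᵀg = [-162, -5702]ᵀ gives AᵀA·[a, b]ᵀ = Aᵀg.
Δ = 4·2739 − 75² = 5331.
a = ((-162)·2739 − 75·(-5702))/5331 = -5356/1777; b = (4·(-5702) − 75·(-162))/5331 = -10658/5331.

a = -3.014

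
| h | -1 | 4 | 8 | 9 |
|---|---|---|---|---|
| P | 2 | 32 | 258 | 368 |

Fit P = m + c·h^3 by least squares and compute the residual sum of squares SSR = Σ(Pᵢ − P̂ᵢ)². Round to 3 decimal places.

SSR = 4.001

Forming XᵀX = [[4, 1304]; [1304, 797682]] and XᵀP = [660, 402414]ᵀ gives XᵀX·[m, c]ᵀ = XᵀP.
Eliminating c: 797682·(row 1) − 1304·(row 2) gives 1490312·m = 797682·660 − 1304·402414 = 1722264, so m = 215283/186289.
Then c = (402414 − 1304·(215283/186289))/797682 = 93627/186289.
Residuals: 250922/186289, -246163/186289, -89745/186289, 84986/186289; SSR = 745266/186289.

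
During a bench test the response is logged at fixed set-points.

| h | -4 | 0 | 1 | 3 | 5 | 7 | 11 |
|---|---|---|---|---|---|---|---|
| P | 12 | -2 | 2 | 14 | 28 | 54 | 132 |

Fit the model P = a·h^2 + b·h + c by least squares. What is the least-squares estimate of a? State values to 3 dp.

From the data, Σh^2·h^2 = 18005, Σh^2·h = 1763, Σh^2 = 221, Σh·h = 221, Σh = 23, Σ1 = 7.
For XᵀP: Σh^2·P = 19638, Σh·P = 1966, ΣP = 240.
Inverting the 3×3 Gram matrix, [a, b, c]ᵀ = [33323/33042, 29935/33042, -2924/5507]ᵀ.

a = 1.009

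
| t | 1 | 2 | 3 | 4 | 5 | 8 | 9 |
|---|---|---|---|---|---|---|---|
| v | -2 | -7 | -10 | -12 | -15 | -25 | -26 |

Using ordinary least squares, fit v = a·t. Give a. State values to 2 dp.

XᵀX·[a]ᵀ = Xᵀv reads: 200·a = -603.
(Σt·t = 200, Σt·v = -603.)
a = (-603)/200 = -3.015.

a = -3.02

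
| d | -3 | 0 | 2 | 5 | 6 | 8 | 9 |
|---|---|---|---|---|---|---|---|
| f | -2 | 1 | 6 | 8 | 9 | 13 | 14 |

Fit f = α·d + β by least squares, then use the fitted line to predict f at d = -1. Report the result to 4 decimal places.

f̂ = 0.5299

Forming AᵀA = [[219, 27]; [27, 7]] and Aᵀf = [342, 49]ᵀ gives AᵀA·[α, β]ᵀ = Aᵀf.
det = 219·7 − 27² = 804.
α = (342·7 − 27·49)/804 = 357/268; β = (219·49 − 27·342)/804 = 499/268.
At d = -1: f̂ = (357/268)·(-1) + (499/268)·(1) = 71/134.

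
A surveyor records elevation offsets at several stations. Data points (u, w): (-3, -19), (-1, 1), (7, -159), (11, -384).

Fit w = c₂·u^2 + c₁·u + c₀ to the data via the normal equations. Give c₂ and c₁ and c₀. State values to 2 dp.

c₂ = -3.02, c₁ = -1.94, c₀ = 2.23

Compute the Gram sums: Σu^2·u^2 = 17124, Σu^2·u = 1646, Σu^2 = 180, Σu·u = 180, Σu = 14, Σ1 = 4.
And Σu^2·w = -54425, Σu·w = -5281, Σw = -561.
XᵀX·[c₂, c₁, c₀]ᵀ = Xᵀw becomes [[17124, 1646, 180]; [1646, 180, 14]; [180, 14, 4]]·[c₂, c₁, c₀]ᵀ = [-54425, -5281, -561]ᵀ.
Inverting the 3×3 Gram matrix, [c₂, c₁, c₀]ᵀ = [-14125/4684, -4535/2342, 10439/4684]ᵀ.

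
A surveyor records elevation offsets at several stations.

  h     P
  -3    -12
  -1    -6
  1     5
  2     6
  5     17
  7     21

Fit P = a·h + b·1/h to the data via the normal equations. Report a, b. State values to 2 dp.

AᵀA·[a, b]ᵀ = AᵀP reads: 89·a + 6·b = 291;  6·a + (106789/44100)·b = 122/5.
(Σh·h = 89, Σh·1/h = 6, Σ1/h·1/h = 106789/44100, Σh·P = 291, Σ1/h·P = 122/5.)
det = 89·(106789/44100) − 6² = 7916621/44100.
a = (291·(106789/44100) − 6·(122/5))/(7916621/44100) = 24619359/7916621; b = (89·(122/5) − 6·291)/(7916621/44100) = 18768960/7916621.

a = 3.11, b = 2.37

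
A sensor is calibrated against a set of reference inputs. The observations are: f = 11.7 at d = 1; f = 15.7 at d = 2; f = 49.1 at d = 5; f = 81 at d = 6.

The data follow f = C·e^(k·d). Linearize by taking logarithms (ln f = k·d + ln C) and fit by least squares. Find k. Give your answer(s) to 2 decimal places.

k = 0.39

With ln fᵢ as the transformed response and dᵢ as the regressor:
Σd = 14.0000, Σ(d)² = 66.0000, Σln f = 13.5016, Σd·ln f = 53.8029.
Normal system: [[66.0000, 14.0000]; [14.0000, 4]]·[k, ln C]ᵀ = [53.8029, 13.5016]ᵀ.
Δ = 66.0000·4 − (14.0000)² = 68.0000; k = (53.8029·4 − 14.0000·13.5016)/68.0000 = 0.38514, ln C = (66.0000·13.5016 − 14.0000·53.8029)/68.0000 = 2.02739.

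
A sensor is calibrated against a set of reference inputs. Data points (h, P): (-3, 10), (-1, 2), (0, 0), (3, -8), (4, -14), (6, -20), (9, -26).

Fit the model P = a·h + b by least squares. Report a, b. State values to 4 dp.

Setting ∂/∂a … = 0 gives: 152·a + 18·b = -466;  18·a + 7·b = -56.
Determinant 152·7 − 18² = 740.
a = ((-466)·7 − 18·(-56))/740 = -1127/370; b = (152·(-56) − 18·(-466))/740 = -31/185.

a = -3.0459, b = -0.1676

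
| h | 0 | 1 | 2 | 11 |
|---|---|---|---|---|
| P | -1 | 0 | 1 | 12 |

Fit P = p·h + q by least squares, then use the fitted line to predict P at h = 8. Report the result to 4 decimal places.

P̂ = 8.3766

Forming MᵀM = [[126, 14]; [14, 4]] and MᵀP = [134, 12]ᵀ gives MᵀM·[p, q]ᵀ = MᵀP.
Determinant 126·4 − 14² = 308.
p = (134·4 − 14·12)/308 = 92/77; q = (126·12 − 14·134)/308 = -13/11.
At h = 8: P̂ = (92/77)·(8) + (-13/11)·(1) = 645/77.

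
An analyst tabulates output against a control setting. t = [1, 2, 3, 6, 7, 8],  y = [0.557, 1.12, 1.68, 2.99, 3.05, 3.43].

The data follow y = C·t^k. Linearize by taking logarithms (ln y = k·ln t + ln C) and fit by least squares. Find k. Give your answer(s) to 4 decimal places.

With ln yᵢ as the transformed response and ln tᵢ as the regressor:
XᵀX = [[13.0084, 7.6089]; [7.6089, 6]], rhs = [7.3440, 3.4899]ᵀ  (here Σln t = 7.6089, Σ(ln t)² = 13.0084, Σln y = 3.4899, Σln t·ln y = 7.3440).
Δ = 13.0084·6 − (7.6089)² = 20.1558; k = (7.3440·6 − 7.6089·3.4899)/20.1558 = 0.86871, ln C = (13.0084·3.4899 − 7.6089·7.3440)/20.1558 = -0.52000.

k = 0.8687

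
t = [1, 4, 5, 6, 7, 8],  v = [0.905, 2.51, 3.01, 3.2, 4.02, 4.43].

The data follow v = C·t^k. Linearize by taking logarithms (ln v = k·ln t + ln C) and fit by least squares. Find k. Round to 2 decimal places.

k = 0.75

Let Y = ln v. Fitting Y = k·ln t + ln C by least squares:
Σln t = 8.8128, Σ(ln t)² = 15.8331, Σln v = 5.9652, Σln t·ln v = 10.9357.
Equations: 15.8331·k + 8.8128·ln C = 10.9357;  8.8128·k + 6·ln C = 5.9652.
Slope k = (n·Σln t·ln v − Σln t·Σln v)/(n·Σ(ln t)² − (Σln t)²) = (6·10.9357 − 8.8128·5.9652)/17.3327 = 0.75255; ln C = (Σln v − k·Σln t)/n = -0.11114.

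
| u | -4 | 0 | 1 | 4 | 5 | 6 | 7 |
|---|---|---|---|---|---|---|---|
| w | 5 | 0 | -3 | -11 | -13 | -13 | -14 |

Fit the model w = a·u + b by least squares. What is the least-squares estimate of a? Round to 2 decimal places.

Compute the Gram sums: Σu·u = 143, Σu = 19, Σ1 = 7.
Right-hand side: Σu·w = -308, Σw = -49.
Normal equations: [[143, 19]; [19, 7]]·[a, b]ᵀ = [-308, -49]ᵀ.
Δ = 143·7 − 19² = 640.
a = ((-308)·7 − 19·(-49))/640 = -245/128; b = (143·(-49) − 19·(-308))/640 = -231/128.

a = -1.91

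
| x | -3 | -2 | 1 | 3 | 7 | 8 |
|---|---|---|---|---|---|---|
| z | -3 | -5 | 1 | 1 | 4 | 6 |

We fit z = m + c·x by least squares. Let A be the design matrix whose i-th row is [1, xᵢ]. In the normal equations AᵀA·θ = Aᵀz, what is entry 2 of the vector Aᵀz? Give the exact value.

Entry 2 ↔ basis x, so (Aᵀz)_{2} = Σᵢ (x)·zᵢ = (-3)·(-3) + (-2)·(-5) + (1)·(1) + (3)·(1) + (7)·(4) + (8)·(6) = 99.

99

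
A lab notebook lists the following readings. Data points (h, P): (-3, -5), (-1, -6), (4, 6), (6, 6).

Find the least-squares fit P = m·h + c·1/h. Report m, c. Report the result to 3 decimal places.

m = 0.969, c = 5.238

The normal equations are: 62·m + 4·c = 81;  4·m + (173/144)·c = 61/6.
(Σh·h = 62, Σh·1/h = 4, Σ1/h·1/h = 173/144, Σh·P = 81, Σ1/h·P = 61/6.)
det = 62·(173/144) − 4² = 4211/72.
m = (81·(173/144) − 4·(61/6))/(4211/72) = 8157/8422; c = (62·(61/6) − 4·81)/(4211/72) = 22056/4211.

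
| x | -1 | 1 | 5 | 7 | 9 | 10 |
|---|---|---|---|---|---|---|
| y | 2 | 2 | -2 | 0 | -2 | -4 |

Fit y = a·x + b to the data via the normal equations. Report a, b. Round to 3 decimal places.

a = -0.489, b = 1.859

From the data, Σx·x = 257, Σx = 31, Σ1 = 6.
And Σx·y = -68, Σy = -4.
So MᵀM·[a, b]ᵀ = Mᵀy: [[257, 31]; [31, 6]]·[a, b]ᵀ = [-68, -4]ᵀ.
det = 257·6 − 31² = 581.
a = ((-68)·6 − 31·(-4))/581 = -284/581; b = (257·(-4) − 31·(-68))/581 = 1080/581.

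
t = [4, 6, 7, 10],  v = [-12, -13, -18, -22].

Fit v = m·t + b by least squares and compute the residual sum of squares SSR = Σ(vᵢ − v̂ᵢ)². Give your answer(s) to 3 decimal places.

Entries of XᵀX: Σt·t = 201, Σt = 27, Σ1 = 4.
For Xᵀv: Σt·v = -472, Σv = -65.
So XᵀX·[m, b]ᵀ = Xᵀv: [[201, 27]; [27, 4]]·[m, b]ᵀ = [-472, -65]ᵀ.
Δ = 201·4 − 27² = 75.
m = ((-472)·4 − 27·(-65))/75 = -133/75; b = (201·(-65) − 27·(-472))/75 = -107/25.
Residuals: -47/75, 48/25, -98/75, 1/75; SSR = 434/75.

SSR = 5.787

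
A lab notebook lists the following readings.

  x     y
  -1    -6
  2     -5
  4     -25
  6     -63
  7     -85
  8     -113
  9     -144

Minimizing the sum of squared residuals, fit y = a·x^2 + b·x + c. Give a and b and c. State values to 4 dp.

a = -1.9765, b = 1.9151, c = -1.7025

Normal-equation sums: Σx^2·x^2 = 14627, Σx^2·x = 1871, Σx^2 = 251, Σx·x = 251, Σx = 35, Σ1 = 7.
For Mᵀy: Σx^2·y = -25755, Σx·y = -3277, Σy = -441.
Normal equations: [[14627, 1871, 251]; [1871, 251, 35]; [251, 35, 7]]·[a, b, c]ᵀ = [-25755, -3277, -441]ᵀ.
Row-reducing yields a = -83335/42162, b = 40373/21081, c = -23927/14054.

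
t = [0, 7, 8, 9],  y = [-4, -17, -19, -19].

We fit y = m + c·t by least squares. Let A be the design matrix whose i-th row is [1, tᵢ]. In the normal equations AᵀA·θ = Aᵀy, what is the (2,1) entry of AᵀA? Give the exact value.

Row 2 ↔ basis t, column 1 ↔ basis 1, so (AᵀA)_{2,1} = Σᵢ t = (0)·(1) + (7)·(1) + (8)·(1) + (9)·(1) = 24.

24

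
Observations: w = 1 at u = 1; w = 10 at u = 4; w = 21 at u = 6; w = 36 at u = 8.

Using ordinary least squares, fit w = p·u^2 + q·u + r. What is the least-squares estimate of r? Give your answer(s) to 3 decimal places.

The normal equations are: 5649·p + 793·q + 117·r = 3221;  793·p + 117·q + 19·r = 455;  117·p + 19·q + 4·r = 68.
Solving the 3×3 system (Gaussian elimination) gives p = 1/2, q = 1/2, r = 0.

r = 0.000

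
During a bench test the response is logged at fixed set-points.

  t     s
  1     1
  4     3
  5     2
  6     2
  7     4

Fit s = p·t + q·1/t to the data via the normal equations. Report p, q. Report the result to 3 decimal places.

p = 0.472, q = 0.602

Setting ∂/∂p … = 0 gives: 127·p + 5·q = 63;  5·p + (202981/176400)·q = 1283/420.
Eliminating q: (202981/176400)·(row 1) − 5·(row 2) gives (21368587/176400)·p = (202981/176400)·63 − 5·(1283/420) = 480643/8400, so p = 10093503/21368587.
Then q = ((1283/420) − 5·(10093503/21368587))/(202981/176400) = 12869220/21368587.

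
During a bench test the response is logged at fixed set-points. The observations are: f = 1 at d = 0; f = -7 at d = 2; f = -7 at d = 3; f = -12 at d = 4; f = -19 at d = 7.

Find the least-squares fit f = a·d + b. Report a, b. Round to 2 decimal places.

a = -2.81, b = 0.18

Setting ∂/∂a … = 0 gives: 78·a + 16·b = -216;  16·a + 5·b = -44.
(Σd·d = 78, Σd = 16, Σ1 = 5, Σd·f = -216, Σf = -44.)
Eliminating b: 5·(row 1) − 16·(row 2) gives 134·a = 5·(-216) − 16·(-44) = -376, so a = -188/67.
Then b = ((-44) − 16·(-188/67))/5 = 12/67.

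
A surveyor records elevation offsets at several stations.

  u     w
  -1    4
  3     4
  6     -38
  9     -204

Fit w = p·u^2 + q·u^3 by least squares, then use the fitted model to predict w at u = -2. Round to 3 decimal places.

Normal-equation sums: Σu^2·u^2 = 7939, Σu^2·u^3 = 67067, Σu^3·u^3 = 578827.
And Σu^2·w = -17852, Σu^3·w = -156820.
So XᵀX·[p, q]ᵀ = Xᵀw: [[7939, 67067]; [67067, 578827]]·[p, q]ᵀ = [-17852, -156820]ᵀ.
Eliminating q: 578827·(row 1) − 67067·(row 2) gives 97325064·p = 578827·(-17852) − 67067·(-156820) = 184227336, so p = 2558713/1351737.
Then q = ((-156820) − 67067·(2558713/1351737))/578827 = -662693/1351737.
At u = -2: ŵ = (2558713/1351737)·(4) + (-662693/1351737)·(-8) = 15536396/1351737.

ŵ = 11.494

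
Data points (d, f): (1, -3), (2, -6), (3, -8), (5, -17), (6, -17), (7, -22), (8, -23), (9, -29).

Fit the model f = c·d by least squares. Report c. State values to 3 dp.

c = -3.067

With design matrix X, XᵀX = [[269]] and Xᵀf = [-825]ᵀ.
Hence c = -825 / 269 ≈ -3.06691.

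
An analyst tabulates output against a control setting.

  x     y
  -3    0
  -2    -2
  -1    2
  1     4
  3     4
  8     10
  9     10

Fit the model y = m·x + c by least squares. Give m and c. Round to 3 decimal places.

Normal-equation sums: Σx·x = 169, Σx = 15, Σ1 = 7.
Moment sums: Σx·y = 188, Σy = 28.
Eliminating c: 7·(row 1) − 15·(row 2) gives 958·m = 7·188 − 15·28 = 896, so m = 448/479.
Then c = (28 − 15·(448/479))/7 = 956/479.

m = 0.935, c = 1.996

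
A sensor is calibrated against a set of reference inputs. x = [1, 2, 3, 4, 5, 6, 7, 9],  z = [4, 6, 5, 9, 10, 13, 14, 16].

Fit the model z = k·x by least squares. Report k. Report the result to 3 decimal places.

Compute the Gram sums: Σx·x = 221.
And Σx·z = 437.
Hence k = 437 / 221 ≈ 1.97738.

k = 1.977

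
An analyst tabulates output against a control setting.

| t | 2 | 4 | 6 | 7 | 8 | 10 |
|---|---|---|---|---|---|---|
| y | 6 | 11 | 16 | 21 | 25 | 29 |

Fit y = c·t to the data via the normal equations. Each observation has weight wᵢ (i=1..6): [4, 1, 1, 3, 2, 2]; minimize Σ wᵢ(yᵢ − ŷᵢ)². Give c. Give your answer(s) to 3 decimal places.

c = 2.963

From the data, Σwᵢ·t·t = 543.
And Σwᵢ·t·y = 1609.
c = 1609/543 = 2.96317.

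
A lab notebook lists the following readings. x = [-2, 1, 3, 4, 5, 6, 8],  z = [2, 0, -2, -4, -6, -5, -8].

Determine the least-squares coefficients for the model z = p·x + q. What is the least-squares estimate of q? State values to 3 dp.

Compute the Gram sums: Σx·x = 155, Σx = 25, Σ1 = 7.
For Mᵀz: Σx·z = -150, Σz = -23.
Determinant 155·7 − 25² = 460.
p = ((-150)·7 − 25·(-23))/460 = -95/92; q = (155·(-23) − 25·(-150))/460 = 37/92.

q = 0.402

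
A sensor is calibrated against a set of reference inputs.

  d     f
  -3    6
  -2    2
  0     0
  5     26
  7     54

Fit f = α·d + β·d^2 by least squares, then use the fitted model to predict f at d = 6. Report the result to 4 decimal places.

f̂ = 39.4727

Setting ∂/∂α … = 0 gives: 87·α + 433·β = 486;  433·α + 3123·β = 3358.
Eliminating β: 3123·(row 1) − 433·(row 2) gives 84212·α = 3123·486 − 433·3358 = 63764, so α = 15941/21053.
Then β = (3358 − 433·(15941/21053))/3123 = 20427/21053.
At d = 6: f̂ = (15941/21053)·(6) + (20427/21053)·(36) = 831018/21053.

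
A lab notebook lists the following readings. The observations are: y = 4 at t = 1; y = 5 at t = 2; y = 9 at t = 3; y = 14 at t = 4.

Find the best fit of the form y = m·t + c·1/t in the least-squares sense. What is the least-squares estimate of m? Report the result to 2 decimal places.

m = 3.22

With design matrix M, MᵀM = [[30, 4]; [4, 205/144]] and Mᵀy = [97, 13]ᵀ.
Determinant 30·(205/144) − 4² = 641/24.
m = (97·(205/144) − 4·13)/(641/24) = 12397/3846; c = (30·13 − 4·97)/(641/24) = 48/641.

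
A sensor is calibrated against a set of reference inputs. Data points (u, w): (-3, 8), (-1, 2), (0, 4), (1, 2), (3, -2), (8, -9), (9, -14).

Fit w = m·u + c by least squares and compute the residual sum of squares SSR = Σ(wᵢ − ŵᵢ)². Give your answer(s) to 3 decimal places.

SSR = 13.936

Setting ∂/∂m … = 0 gives: 165·m + 17·c = -228;  17·m + 7·c = -9.
Δ = 165·7 − 17² = 866.
m = ((-228)·7 − 17·(-9))/866 = -1443/866; c = (165·(-9) − 17·(-228))/866 = 2391/866.
Residuals: 104/433, -1051/433, 1073/866, 392/433, 103/433, 1359/866, -764/433; SSR = 12069/866.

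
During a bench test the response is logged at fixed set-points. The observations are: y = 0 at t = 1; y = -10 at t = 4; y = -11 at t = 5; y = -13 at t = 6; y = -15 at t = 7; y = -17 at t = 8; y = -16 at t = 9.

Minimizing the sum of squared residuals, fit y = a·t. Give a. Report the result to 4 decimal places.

a = -2.0515

With design matrix A, AᵀA = [[272]] and Aᵀy = [-558]ᵀ.
Hence a = -558 / 272 ≈ -2.05147.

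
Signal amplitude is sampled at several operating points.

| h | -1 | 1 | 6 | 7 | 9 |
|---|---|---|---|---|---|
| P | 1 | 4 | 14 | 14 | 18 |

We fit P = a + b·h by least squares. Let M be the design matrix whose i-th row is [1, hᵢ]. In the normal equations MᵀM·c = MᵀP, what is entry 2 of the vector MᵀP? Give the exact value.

Entry 2 ↔ basis h, so (MᵀP)_{2} = Σᵢ (h)·Pᵢ = (-1)·(1) + (1)·(4) + (6)·(14) + (7)·(14) + (9)·(18) = 347.

347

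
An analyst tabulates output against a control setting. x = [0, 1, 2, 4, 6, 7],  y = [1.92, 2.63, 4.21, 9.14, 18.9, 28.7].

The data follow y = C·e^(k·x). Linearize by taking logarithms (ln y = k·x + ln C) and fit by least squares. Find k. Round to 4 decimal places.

Linearized form: ln y = k·x + ln C. From the 6 transformed points,
AᵀA = [[106.0000, 20.0000]; [20.0000, 6]], rhs = [53.8258, 11.5655]ᵀ  (here Σx = 20.0000, Σ(x)² = 106.0000, Σln y = 11.5655, Σx·ln y = 53.8258).
Solving (det = 236.0000): k = 0.38833, ln C = 0.63316.

k = 0.3883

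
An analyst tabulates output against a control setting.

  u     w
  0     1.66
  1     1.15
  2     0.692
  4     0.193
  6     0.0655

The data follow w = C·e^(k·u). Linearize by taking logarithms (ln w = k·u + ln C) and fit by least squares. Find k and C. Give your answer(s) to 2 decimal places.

k = -0.56, C = 1.87

Let Y = ln w. Fitting Y = k·u + ln C by least squares:
Σu = 13.0000, Σ(u)² = 57.0000, Σln w = -4.0924, Σu·ln w = -23.5311.
Equations: 57.0000·k + 13.0000·ln C = -23.5311;  13.0000·k + 5·ln C = -4.0924.
Δ = 57.0000·5 − (13.0000)² = 116.0000; k = (-23.5311·5 − 13.0000·-4.0924)/116.0000 = -0.55564, ln C = (57.0000·-4.0924 − 13.0000·-23.5311)/116.0000 = 0.62620, so C = exp(0.62620) = 1.87049.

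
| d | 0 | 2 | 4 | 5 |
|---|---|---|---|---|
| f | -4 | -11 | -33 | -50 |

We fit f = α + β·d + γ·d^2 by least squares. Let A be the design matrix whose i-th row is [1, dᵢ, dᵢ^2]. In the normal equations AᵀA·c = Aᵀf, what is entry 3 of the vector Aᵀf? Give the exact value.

-1822

Entry 3 ↔ basis d^2, so (Aᵀf)_{3} = Σᵢ (d^2)·fᵢ = (0)·(-4) + (4)·(-11) + (16)·(-33) + (25)·(-50) = -1822.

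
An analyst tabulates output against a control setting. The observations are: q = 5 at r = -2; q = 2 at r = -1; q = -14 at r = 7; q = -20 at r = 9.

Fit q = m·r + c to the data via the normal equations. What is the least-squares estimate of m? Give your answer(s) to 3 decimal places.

Setting ∂/∂m … = 0 gives: 135·m + 13·c = -290;  13·m + 4·c = -27.
Eliminating c: 4·(row 1) − 13·(row 2) gives 371·m = 4·(-290) − 13·(-27) = -809, so m = -809/371.
Then c = ((-27) − 13·(-809/371))/4 = 125/371.

m = -2.181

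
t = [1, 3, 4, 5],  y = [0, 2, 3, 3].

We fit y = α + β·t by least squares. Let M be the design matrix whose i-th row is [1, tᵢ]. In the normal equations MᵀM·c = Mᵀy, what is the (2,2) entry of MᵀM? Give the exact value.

51

Row 2 ↔ basis t, column 2 ↔ basis t, so (MᵀM)_{2,2} = Σᵢ (t)·(t) = (1)·(1) + (3)·(3) + (4)·(4) + (5)·(5) = 51.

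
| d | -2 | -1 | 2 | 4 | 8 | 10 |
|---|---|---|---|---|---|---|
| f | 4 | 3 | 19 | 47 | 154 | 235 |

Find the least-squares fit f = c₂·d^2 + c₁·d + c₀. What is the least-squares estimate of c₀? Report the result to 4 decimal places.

c₀ = 3.3186

Compute the Gram sums: Σd^2·d^2 = 14385, Σd^2·d = 1575, Σd^2 = 189, Σd·d = 189, Σd = 21, Σ1 = 6.
Right-hand side: Σd^2·f = 34203, Σd·f = 3797, Σf = 462.
MᵀM·[c₂, c₁, c₀]ᵀ = Mᵀf becomes [[14385, 1575, 189]; [1575, 189, 21]; [189, 21, 6]]·[c₂, c₁, c₀]ᵀ = [34203, 3797, 462]ᵀ.
Row-reducing yields c₂ = 4415/2212, c₁ = 20495/6636, c₀ = 1573/474.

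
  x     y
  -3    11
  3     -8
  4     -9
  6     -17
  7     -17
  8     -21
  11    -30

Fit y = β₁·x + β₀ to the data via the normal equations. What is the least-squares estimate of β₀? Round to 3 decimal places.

β₀ = 1.885

AᵀA·[β₁, β₀]ᵀ = Aᵀy reads: 304·β₁ + 36·β₀ = -812;  36·β₁ + 7·β₀ = -91.
Determinant 304·7 − 36² = 832.
β₁ = ((-812)·7 − 36·(-91))/832 = -301/104; β₀ = (304·(-91) − 36·(-812))/832 = 49/26.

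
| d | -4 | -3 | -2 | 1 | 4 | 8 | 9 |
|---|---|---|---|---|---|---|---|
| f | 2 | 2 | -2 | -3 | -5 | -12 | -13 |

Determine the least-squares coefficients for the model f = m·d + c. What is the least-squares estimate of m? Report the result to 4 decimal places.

From the data, Σd·d = 191, Σd = 13, Σ1 = 7.
And Σd·f = -246, Σf = -31.
Normal equations: [[191, 13]; [13, 7]]·[m, c]ᵀ = [-246, -31]ᵀ.
Δ = 191·7 − 13² = 1168.
m = ((-246)·7 − 13·(-31))/1168 = -1319/1168; c = (191·(-31) − 13·(-246))/1168 = -2723/1168.

m = -1.1293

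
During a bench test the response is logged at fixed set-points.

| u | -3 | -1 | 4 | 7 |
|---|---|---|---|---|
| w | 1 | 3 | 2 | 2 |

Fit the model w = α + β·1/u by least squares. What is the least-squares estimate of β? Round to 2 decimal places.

β = -0.69

The normal system XᵀX·[α, β]ᵀ = Xᵀw is [[4, -79/84]; [-79/84, 8425/7056]]·[α, β]ᵀ = [8, -107/42]ᵀ.
Δ = 4·(8425/7056) − (-79/84)² = 3051/784.
α = (8·(8425/7056) − (-79/84)·(-107/42))/(3051/784) = 50494/27459; β = (4·(-107/42) − (-79/84)·8)/(3051/784) = -6272/9153.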